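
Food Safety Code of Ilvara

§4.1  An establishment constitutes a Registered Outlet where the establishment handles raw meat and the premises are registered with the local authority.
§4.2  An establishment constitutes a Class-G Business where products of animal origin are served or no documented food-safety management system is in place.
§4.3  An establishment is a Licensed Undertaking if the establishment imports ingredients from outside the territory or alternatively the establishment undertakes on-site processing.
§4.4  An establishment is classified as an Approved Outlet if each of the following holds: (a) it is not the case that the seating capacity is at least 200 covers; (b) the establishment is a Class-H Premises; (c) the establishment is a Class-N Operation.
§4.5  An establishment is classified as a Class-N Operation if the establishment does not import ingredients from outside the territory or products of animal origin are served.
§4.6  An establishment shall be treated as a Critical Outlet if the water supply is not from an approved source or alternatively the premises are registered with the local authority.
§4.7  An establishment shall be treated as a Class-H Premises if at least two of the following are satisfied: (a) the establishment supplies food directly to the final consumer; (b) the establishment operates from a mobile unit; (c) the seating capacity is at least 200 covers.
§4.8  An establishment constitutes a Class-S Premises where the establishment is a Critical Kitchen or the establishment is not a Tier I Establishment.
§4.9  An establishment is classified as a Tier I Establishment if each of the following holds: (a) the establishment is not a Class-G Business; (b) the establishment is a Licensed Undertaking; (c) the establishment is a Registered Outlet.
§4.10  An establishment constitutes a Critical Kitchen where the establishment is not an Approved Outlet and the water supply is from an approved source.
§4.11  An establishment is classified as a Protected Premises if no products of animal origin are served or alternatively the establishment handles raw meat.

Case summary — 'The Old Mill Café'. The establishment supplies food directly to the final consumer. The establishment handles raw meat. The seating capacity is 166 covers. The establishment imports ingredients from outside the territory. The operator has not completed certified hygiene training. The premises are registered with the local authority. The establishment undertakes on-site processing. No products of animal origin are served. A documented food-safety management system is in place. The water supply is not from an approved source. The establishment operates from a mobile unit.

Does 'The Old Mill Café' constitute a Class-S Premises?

No

§4.7 — Class-H Premises: the establishment supplies food directly to the final consumer? yes; the establishment operates from a mobile unit? yes; seating capacity: 166 covers ≥ 200 covers? no — 2 of 3 hold (need ≥2) → satisfied.
§4.5 — Class-N Operation: [the establishment does not import ingredients from outside the territory? no] OR [products of animal origin are served? no] → not satisfied.
§4.4 — Approved Outlet: [seating capacity: 166 covers ≥ 200 covers? no, so negated condition yes] AND [Class-H Premises (§4.7)? yes] AND [Class-N Operation (§4.5)? no] → not satisfied.
§4.10 — Critical Kitchen: [not an Approved Outlet (§4.4)? yes] AND [the water supply is from an approved source? no] → not satisfied.
§4.2 — Class-G Business: [products of animal origin are served? no] OR [no documented food-safety management system is in place? no] → not satisfied.
§4.3 — Licensed Undertaking: [the establishment imports ingredients from outside the territory? yes] OR [the establishment undertakes on-site processing? yes] → satisfied.
§4.1 — Registered Outlet: [the establishment handles raw meat? yes] AND [the premises are registered with the local authority? yes] → satisfied.
§4.9 — Tier I Establishment: [not a Class-G Business (§4.2)? yes] AND [Licensed Undertaking (§4.3)? yes] AND [Registered Outlet (§4.1)? yes] → satisfied.
§4.8 — Class-S Premises: [Critical Kitchen (§4.10)? no] OR [not a Tier I Establishment (§4.9)? no] → not satisfied.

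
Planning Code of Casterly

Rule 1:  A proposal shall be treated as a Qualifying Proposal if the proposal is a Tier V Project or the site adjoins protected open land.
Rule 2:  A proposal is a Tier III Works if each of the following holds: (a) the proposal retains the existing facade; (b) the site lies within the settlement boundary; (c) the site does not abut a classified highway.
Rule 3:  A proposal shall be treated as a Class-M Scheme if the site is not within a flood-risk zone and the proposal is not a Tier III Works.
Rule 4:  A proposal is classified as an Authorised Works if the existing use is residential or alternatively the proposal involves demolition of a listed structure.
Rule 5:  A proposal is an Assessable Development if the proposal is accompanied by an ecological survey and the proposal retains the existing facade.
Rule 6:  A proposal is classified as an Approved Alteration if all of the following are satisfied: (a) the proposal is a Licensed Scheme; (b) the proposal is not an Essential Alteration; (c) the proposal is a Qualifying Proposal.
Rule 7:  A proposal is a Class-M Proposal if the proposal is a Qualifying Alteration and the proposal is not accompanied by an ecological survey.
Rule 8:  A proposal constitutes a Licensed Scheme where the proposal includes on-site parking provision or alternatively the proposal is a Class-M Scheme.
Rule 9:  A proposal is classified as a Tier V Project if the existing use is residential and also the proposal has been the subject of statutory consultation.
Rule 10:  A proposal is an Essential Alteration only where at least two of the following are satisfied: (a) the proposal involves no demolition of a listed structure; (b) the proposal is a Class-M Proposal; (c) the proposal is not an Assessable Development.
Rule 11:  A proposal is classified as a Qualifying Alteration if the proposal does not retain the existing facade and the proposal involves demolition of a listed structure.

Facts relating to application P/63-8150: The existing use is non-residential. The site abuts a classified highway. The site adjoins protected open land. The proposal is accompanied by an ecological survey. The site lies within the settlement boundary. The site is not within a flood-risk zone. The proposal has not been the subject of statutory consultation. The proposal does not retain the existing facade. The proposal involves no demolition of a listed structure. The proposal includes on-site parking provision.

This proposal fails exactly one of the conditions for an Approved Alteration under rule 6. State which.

rule 2 — Tier III Works: [the proposal retains the existing facade? no] AND [the site lies within the settlement boundary? yes] AND [the site does not abut a classified highway? no] → not satisfied.
rule 3 — Class-M Scheme: [the site is not within a flood-risk zone? yes] AND [not a Tier III Works (rule 2)? yes] → satisfied.
rule 8 — Licensed Scheme: [the proposal includes on-site parking provision? yes] OR [Class-M Scheme (rule 3)? yes] → satisfied.
rule 11 — Qualifying Alteration: [the proposal does not retain the existing facade? yes] AND [the proposal involves demolition of a listed structure? no] → not satisfied.
rule 7 — Class-M Proposal: [Qualifying Alteration (rule 11)? no] AND [the proposal is not accompanied by an ecological survey? no] → not satisfied.
rule 5 — Assessable Development: [the proposal is accompanied by an ecological survey? yes] AND [the proposal retains the existing facade? no] → not satisfied.
rule 10 — Essential Alteration: the proposal involves no demolition of a listed structure? yes; Class-M Proposal (rule 7)? no; not an Assessable Development (rule 5)? yes — 2 of 3 hold (need ≥2) → satisfied.
rule 9 — Tier V Project: [the existing use is residential? no] AND [the proposal has been the subject of statutory consultation? no] → not satisfied.
rule 1 — Qualifying Proposal: [Tier V Project (rule 9)? no] OR [the site adjoins protected open land? yes] → satisfied.
rule 6 — Approved Alteration: [Licensed Scheme (rule 8)? yes] AND [not an Essential Alteration (rule 10)? no] AND [Qualifying Proposal (rule 1)? yes] → not satisfied.

Essential Alteration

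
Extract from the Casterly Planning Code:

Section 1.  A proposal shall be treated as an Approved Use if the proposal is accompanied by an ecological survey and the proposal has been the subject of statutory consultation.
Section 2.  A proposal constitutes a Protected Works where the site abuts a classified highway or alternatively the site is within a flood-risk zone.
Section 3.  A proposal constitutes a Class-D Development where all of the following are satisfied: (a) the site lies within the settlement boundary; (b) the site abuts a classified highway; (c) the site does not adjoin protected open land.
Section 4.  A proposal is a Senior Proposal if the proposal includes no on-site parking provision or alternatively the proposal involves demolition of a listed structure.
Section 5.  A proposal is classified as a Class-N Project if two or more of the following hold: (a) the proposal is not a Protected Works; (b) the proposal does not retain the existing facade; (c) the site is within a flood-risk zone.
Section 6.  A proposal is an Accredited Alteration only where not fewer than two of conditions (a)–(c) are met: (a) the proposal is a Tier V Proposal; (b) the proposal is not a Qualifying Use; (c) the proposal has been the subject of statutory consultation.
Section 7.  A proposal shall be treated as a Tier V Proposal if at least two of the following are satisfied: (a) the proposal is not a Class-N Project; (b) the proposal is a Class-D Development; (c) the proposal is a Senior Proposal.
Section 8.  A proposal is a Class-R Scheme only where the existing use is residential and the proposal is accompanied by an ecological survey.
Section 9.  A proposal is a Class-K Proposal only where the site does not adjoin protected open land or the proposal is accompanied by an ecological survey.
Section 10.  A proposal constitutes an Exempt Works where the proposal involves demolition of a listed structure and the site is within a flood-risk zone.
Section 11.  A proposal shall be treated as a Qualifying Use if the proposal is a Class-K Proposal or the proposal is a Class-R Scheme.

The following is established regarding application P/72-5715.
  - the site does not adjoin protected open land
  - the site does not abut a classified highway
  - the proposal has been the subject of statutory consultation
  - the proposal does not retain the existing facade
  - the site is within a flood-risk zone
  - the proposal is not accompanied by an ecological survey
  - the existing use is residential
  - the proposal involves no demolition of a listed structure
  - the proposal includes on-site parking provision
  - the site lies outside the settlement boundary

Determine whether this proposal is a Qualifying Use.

Yes

section 9 — Class-K Proposal: [the site does not adjoin protected open land? yes] OR [the proposal is accompanied by an ecological survey? no] → satisfied.
section 8 — Class-R Scheme: [the existing use is residential? yes] AND [the proposal is accompanied by an ecological survey? no] → not satisfied.
section 11 — Qualifying Use: [Class-K Proposal (section 9)? yes] OR [Class-R Scheme (section 8)? no] → satisfied.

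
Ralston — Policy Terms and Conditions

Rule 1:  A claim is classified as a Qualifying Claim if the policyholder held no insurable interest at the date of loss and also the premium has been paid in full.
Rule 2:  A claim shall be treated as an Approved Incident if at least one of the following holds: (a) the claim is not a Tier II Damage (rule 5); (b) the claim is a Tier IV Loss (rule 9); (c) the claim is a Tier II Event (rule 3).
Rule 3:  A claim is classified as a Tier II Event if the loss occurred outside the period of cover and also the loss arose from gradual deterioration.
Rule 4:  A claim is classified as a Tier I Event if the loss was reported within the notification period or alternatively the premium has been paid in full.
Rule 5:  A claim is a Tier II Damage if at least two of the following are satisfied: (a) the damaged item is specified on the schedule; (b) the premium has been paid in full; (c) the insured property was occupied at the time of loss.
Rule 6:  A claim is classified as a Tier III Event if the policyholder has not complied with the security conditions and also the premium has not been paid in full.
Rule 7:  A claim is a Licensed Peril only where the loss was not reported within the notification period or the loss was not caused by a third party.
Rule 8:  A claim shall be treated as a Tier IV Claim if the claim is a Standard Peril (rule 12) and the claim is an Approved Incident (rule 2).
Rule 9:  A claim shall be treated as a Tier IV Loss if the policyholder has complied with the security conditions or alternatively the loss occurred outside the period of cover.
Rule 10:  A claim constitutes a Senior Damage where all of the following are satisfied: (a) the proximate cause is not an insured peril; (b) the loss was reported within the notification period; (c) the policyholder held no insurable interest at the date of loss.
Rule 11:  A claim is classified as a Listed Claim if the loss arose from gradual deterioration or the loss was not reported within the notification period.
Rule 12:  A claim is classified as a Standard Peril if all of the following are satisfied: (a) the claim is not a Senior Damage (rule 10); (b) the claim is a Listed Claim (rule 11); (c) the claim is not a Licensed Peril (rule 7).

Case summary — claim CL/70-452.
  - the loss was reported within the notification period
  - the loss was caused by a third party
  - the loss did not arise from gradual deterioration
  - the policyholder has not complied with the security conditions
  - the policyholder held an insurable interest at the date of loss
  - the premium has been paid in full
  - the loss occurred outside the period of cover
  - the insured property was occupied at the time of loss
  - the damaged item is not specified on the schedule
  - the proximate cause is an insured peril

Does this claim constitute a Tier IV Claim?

No

rule 10 — Senior Damage: [the proximate cause is not an insured peril? no] AND [the loss was reported within the notification period? yes] AND [the policyholder held no insurable interest at the date of loss? no] → not satisfied.
rule 11 — Listed Claim: [the loss arose from gradual deterioration? no] OR [the loss was not reported within the notification period? no] → not satisfied.
rule 7 — Licensed Peril: [the loss was not reported within the notification period? no] OR [the loss was not caused by a third party? no] → not satisfied.
rule 12 — Standard Peril: [not a Senior Damage (rule 10)? yes] AND [Listed Claim (rule 11)? no] AND [not a Licensed Peril (rule 7)? yes] → not satisfied.
rule 5 — Tier II Damage: the damaged item is specified on the schedule? no; the premium has been paid in full? yes; the insured property was occupied at the time of loss? yes — 2 of 3 hold (need ≥2) → satisfied.
rule 9 — Tier IV Loss: [the policyholder has complied with the security conditions? no] OR [the loss occurred outside the period of cover? yes] → satisfied.
rule 3 — Tier II Event: [the loss occurred outside the period of cover? yes] AND [the loss arose from gradual deterioration? no] → not satisfied.
rule 2 — Approved Incident: [not a Tier II Damage (rule 5)? no] OR [Tier IV Loss (rule 9)? yes] OR [Tier II Event (rule 3)? no] → satisfied.
rule 8 — Tier IV Claim: [Standard Peril (rule 12)? no] AND [Approved Incident (rule 2)? yes] → not satisfied.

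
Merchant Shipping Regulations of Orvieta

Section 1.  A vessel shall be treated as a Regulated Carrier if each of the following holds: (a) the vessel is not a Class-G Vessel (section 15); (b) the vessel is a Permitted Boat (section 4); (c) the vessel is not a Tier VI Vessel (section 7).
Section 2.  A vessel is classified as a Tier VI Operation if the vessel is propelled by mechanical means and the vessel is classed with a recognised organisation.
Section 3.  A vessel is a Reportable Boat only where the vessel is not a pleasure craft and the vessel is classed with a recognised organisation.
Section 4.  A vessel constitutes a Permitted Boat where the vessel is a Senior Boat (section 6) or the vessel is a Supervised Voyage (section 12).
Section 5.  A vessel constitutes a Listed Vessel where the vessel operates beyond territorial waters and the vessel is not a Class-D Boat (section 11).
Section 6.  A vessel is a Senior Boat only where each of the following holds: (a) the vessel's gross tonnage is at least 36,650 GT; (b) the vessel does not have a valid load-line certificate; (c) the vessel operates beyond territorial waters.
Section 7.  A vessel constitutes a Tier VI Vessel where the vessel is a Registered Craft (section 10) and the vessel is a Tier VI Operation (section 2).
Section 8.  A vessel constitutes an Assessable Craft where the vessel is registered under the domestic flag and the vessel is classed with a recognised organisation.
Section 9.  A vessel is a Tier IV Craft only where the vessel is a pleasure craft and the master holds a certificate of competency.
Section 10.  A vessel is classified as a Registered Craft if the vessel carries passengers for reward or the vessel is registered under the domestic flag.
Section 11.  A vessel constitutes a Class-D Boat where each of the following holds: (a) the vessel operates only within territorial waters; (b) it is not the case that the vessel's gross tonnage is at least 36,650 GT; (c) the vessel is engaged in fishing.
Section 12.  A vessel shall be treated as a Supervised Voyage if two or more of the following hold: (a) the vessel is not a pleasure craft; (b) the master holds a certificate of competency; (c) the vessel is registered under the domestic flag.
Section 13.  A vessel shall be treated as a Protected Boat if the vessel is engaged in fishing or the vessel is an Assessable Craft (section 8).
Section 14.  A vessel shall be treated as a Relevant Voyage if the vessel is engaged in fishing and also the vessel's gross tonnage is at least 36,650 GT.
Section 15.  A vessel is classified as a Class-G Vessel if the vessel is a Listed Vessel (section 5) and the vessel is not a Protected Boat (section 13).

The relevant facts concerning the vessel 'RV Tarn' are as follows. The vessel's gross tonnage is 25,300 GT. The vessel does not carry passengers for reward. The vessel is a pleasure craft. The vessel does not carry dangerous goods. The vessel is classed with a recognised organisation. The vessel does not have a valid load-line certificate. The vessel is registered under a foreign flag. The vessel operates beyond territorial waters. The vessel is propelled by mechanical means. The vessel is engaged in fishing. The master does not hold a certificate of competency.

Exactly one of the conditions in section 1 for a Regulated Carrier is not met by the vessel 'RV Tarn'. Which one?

Permitted Boat

section 11 — Class-D Boat: [the vessel operates only within territorial waters? no] AND [vessel's gross tonnage: 25,300 GT ≥ 36,650 GT? no, so negated condition yes] AND [the vessel is engaged in fishing? yes] → not satisfied.
section 5 — Listed Vessel: [the vessel operates beyond territorial waters? yes] AND [not a Class-D Boat (section 11)? yes] → satisfied.
section 8 — Assessable Craft: [the vessel is registered under the domestic flag? no] AND [the vessel is classed with a recognised organisation? yes] → not satisfied.
section 13 — Protected Boat: [the vessel is engaged in fishing? yes] OR [Assessable Craft (section 8)? no] → satisfied.
section 15 — Class-G Vessel: [Listed Vessel (section 5)? yes] AND [not a Protected Boat (section 13)? no] → not satisfied.
section 6 — Senior Boat: [vessel's gross tonnage: 25,300 GT ≥ 36,650 GT? no] AND [the vessel does not have a valid load-line certificate? yes] AND [the vessel operates beyond territorial waters? yes] → not satisfied.
section 12 — Supervised Voyage: the vessel is not a pleasure craft? no; the master holds a certificate of competency? no; the vessel is registered under the domestic flag? no — 0 of 3 hold (need ≥2) → not satisfied.
section 4 — Permitted Boat: [Senior Boat (section 6)? no] OR [Supervised Voyage (section 12)? no] → not satisfied.
section 10 — Registered Craft: [the vessel carries passengers for reward? no] OR [the vessel is registered under the domestic flag? no] → not satisfied.
section 2 — Tier VI Operation: [the vessel is propelled by mechanical means? yes] AND [the vessel is classed with a recognised organisation? yes] → satisfied.
section 7 — Tier VI Vessel: [Registered Craft (section 10)? no] AND [Tier VI Operation (section 2)? yes] → not satisfied.
section 1 — Regulated Carrier: [not a Class-G Vessel (section 15)? yes] AND [Permitted Boat (section 4)? no] AND [not a Tier VI Vessel (section 7)? yes] → not satisfied.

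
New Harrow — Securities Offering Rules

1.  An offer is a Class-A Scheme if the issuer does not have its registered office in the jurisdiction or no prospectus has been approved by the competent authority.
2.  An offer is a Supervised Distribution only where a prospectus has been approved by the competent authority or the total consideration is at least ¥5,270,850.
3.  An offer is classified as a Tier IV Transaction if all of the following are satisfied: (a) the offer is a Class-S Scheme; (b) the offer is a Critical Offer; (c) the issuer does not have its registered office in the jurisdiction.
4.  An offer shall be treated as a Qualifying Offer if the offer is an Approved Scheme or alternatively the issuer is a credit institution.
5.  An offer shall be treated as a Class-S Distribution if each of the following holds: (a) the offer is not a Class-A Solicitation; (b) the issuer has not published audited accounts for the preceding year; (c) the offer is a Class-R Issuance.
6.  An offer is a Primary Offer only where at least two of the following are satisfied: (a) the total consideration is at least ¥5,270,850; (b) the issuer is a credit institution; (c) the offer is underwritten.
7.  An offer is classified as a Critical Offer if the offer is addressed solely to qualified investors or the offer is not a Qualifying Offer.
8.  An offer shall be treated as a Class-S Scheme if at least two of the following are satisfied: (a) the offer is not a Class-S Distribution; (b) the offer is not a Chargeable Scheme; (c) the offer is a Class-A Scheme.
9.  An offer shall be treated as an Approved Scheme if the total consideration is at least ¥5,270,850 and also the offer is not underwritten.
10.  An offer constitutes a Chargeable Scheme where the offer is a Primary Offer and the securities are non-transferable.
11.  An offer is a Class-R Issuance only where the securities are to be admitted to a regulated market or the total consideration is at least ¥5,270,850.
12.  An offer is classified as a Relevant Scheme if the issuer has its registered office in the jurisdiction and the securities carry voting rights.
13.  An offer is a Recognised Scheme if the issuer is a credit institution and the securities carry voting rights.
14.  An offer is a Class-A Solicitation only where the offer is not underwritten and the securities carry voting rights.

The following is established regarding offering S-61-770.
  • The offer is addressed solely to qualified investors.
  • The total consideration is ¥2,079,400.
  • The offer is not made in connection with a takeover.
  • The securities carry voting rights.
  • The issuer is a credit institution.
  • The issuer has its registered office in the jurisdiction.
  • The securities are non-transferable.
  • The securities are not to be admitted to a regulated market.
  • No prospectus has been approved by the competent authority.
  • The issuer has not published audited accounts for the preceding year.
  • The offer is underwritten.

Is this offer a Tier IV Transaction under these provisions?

paragraph 14 — Class-A Solicitation: [the offer is not underwritten? no] AND [the securities carry voting rights? yes] → not satisfied.
paragraph 11 — Class-R Issuance: [the securities are to be admitted to a regulated market? no] OR [total consideration: ¥2,079,400 ≥ ¥5,270,850? no] → not satisfied.
paragraph 5 — Class-S Distribution: [not a Class-A Solicitation (paragraph 14)? yes] AND [the issuer has not published audited accounts for the preceding year? yes] AND [Class-R Issuance (paragraph 11)? no] → not satisfied.
paragraph 6 — Primary Offer: total consideration: ¥2,079,400 ≥ ¥5,270,850? no; the issuer is a credit institution? yes; the offer is underwritten? yes — 2 of 3 hold (need ≥2) → satisfied.
paragraph 10 — Chargeable Scheme: [Primary Offer (paragraph 6)? yes] AND [the securities are non-transferable? yes] → satisfied.
paragraph 1 — Class-A Scheme: [the issuer does not have its registered office in the jurisdiction? no] OR [no prospectus has been approved by the competent authority? yes] → satisfied.
paragraph 8 — Class-S Scheme: not a Class-S Distribution (paragraph 5)? yes; not a Chargeable Scheme (paragraph 10)? no; Class-A Scheme (paragraph 1)? yes — 2 of 3 hold (need ≥2) → satisfied.
paragraph 9 — Approved Scheme: [total consideration: ¥2,079,400 ≥ ¥5,270,850? no] AND [the offer is not underwritten? no] → not satisfied.
paragraph 4 — Qualifying Offer: [Approved Scheme (paragraph 9)? no] OR [the issuer is a credit institution? yes] → satisfied.
paragraph 7 — Critical Offer: [the offer is addressed solely to qualified investors? yes] OR [not a Qualifying Offer (paragraph 4)? no] → satisfied.
paragraph 3 — Tier IV Transaction: [Class-S Scheme (paragraph 8)? yes] AND [Critical Offer (paragraph 7)? yes] AND [the issuer does not have its registered office in the jurisdiction? no] → not satisfied.

No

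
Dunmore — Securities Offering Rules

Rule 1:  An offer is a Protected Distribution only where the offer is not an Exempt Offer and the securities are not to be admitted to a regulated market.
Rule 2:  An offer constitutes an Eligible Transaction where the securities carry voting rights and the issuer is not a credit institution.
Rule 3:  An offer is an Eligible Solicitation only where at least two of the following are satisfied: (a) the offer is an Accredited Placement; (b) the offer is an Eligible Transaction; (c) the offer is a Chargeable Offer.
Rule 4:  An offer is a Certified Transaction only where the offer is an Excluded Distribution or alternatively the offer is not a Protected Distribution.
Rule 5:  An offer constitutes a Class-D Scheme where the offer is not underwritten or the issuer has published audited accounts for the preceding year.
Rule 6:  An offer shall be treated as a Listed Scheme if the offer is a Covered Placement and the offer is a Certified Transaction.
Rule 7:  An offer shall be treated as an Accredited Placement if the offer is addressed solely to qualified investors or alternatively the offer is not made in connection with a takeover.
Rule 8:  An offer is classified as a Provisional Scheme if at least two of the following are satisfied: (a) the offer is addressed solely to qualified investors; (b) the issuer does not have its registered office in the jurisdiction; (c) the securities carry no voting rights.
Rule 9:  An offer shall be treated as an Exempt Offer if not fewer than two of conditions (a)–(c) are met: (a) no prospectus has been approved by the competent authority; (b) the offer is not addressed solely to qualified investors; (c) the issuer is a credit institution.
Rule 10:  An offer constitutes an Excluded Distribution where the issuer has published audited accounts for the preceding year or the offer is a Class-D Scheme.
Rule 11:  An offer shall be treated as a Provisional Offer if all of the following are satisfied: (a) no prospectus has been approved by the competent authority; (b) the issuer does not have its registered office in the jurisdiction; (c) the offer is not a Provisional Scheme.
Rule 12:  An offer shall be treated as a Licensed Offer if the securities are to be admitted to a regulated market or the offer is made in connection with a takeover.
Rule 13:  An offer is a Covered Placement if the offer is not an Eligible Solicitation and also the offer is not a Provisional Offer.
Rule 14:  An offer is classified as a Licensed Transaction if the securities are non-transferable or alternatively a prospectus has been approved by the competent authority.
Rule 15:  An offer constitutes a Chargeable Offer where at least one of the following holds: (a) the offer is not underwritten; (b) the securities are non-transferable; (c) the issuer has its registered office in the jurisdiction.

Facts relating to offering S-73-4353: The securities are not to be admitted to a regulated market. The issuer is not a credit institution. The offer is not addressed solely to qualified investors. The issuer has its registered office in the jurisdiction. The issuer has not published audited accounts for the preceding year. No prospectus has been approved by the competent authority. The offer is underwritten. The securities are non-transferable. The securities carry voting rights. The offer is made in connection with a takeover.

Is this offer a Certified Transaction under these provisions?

Under rule 5: the offer is not underwritten? no; or the issuer has published audited accounts for the preceding year? no. So the offer is not a Class-D Scheme.
Under rule 10: the issuer has published audited accounts for the preceding year? no; or Class-D Scheme (rule 5)? no. So the offer is not an Excluded Distribution.
Under rule 9: no prospectus has been approved by the competent authority? yes; the offer is not addressed solely to qualified investors? yes; the issuer is a credit institution? no — 2 of 3 hold (need ≥2) → satisfied.
Under rule 1: not an Exempt Offer (rule 9)? no; and the securities are not to be admitted to a regulated market? yes. So the offer is not a Protected Distribution.
Under rule 4: Excluded Distribution (rule 10)? no; or not a Protected Distribution (rule 1)? yes. So the offer is a Certified Transaction.

Yes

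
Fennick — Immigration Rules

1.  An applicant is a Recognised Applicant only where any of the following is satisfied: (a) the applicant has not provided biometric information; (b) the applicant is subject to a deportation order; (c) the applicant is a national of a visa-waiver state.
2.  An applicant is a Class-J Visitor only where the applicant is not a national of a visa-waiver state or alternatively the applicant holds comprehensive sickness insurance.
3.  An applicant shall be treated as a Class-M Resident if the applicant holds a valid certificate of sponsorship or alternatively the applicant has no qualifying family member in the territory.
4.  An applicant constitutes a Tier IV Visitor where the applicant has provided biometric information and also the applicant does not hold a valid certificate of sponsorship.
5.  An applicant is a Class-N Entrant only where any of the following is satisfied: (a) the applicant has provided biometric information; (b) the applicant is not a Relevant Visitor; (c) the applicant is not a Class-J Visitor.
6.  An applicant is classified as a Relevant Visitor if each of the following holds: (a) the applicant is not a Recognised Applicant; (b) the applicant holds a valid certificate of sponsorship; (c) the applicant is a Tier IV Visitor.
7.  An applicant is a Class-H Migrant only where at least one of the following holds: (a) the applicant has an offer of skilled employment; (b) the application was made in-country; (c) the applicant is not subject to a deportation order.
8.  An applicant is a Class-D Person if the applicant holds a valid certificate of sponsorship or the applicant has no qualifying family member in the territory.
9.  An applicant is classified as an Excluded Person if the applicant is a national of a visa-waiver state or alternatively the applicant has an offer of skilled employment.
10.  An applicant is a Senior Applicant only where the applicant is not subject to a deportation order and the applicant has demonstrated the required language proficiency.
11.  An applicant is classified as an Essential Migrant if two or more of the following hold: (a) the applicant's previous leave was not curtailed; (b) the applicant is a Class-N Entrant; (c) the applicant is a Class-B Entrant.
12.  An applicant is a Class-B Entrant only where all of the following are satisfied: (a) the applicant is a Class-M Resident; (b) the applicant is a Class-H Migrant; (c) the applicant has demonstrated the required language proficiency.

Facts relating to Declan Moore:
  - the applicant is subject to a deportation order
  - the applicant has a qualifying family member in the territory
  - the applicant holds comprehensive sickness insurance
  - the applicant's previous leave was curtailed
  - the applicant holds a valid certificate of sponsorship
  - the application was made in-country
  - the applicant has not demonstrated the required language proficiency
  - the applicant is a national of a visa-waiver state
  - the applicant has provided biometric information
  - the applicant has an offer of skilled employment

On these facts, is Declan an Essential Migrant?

Under paragraph 1: the applicant has not provided biometric information? no; or the applicant is subject to a deportation order? yes; or the applicant is a national of a visa-waiver state? yes. So the applicant is a Recognised Applicant.
Under paragraph 4: the applicant has provided biometric information? yes; and the applicant does not hold a valid certificate of sponsorship? no. So the applicant is not a Tier IV Visitor.
Under paragraph 6: not a Recognised Applicant (paragraph 1)? no; and the applicant holds a valid certificate of sponsorship? yes; and Tier IV Visitor (paragraph 4)? no. So the applicant is not a Relevant Visitor.
Under paragraph 2: the applicant is not a national of a visa-waiver state? no; or the applicant holds comprehensive sickness insurance? yes. So the applicant is a Class-J Visitor.
Under paragraph 5: the applicant has provided biometric information? yes; or not a Relevant Visitor (paragraph 6)? yes; or not a Class-J Visitor (paragraph 2)? no. So the applicant is a Class-N Entrant.
Under paragraph 3: the applicant holds a valid certificate of sponsorship? yes; or the applicant has no qualifying family member in the territory? no. So the applicant is a Class-M Resident.
Under paragraph 7: the applicant has an offer of skilled employment? yes; or the application was made in-country? yes; or the applicant is not subject to a deportation order? no. So the applicant is a Class-H Migrant.
Under paragraph 12: Class-M Resident (paragraph 3)? yes; and Class-H Migrant (paragraph 7)? yes; and the applicant has demonstrated the required language proficiency? no. So the applicant is not a Class-B Entrant.
Under paragraph 11: the applicant's previous leave was not curtailed? no; Class-N Entrant (paragraph 5)? yes; Class-B Entrant (paragraph 12)? no — 1 of 3 hold (need ≥2) → not satisfied.

No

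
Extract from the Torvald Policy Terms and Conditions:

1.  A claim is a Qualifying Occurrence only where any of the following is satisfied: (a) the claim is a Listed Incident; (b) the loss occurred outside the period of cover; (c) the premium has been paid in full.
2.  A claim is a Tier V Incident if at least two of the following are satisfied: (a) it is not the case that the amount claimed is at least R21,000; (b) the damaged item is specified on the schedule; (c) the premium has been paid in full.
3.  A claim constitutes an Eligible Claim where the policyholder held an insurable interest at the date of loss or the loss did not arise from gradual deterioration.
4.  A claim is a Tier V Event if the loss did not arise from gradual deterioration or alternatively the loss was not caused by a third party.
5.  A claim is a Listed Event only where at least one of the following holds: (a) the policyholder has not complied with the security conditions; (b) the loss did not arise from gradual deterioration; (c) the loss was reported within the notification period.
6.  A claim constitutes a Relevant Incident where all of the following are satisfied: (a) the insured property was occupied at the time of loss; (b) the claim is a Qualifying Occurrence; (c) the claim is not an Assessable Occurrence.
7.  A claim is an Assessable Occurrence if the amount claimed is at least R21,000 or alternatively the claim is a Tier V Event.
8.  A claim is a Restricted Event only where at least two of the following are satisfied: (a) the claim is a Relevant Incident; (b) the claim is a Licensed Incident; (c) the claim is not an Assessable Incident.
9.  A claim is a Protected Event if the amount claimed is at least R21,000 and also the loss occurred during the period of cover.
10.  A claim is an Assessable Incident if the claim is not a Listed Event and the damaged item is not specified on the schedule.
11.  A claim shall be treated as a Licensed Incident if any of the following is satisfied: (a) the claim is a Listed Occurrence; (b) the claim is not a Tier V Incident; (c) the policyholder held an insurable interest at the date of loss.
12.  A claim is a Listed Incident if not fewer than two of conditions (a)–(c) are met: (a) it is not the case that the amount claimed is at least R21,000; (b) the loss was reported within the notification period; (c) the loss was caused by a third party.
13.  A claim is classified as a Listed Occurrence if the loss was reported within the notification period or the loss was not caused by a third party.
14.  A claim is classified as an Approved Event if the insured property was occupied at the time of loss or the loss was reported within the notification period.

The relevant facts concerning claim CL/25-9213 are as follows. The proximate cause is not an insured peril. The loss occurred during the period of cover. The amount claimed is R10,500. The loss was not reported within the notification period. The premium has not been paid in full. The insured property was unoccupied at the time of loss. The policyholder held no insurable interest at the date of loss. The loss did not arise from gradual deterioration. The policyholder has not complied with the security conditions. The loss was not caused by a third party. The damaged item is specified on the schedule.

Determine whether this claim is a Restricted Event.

paragraph 12 — Listed Incident: amount claimed: R10,500 ≥ R21,000? no, so negated condition yes; the loss was reported within the notification period? no; the loss was caused by a third party? no — 1 of 3 hold (need ≥2) → not satisfied.
paragraph 1 — Qualifying Occurrence: [Listed Incident (paragraph 12)? no] OR [the loss occurred outside the period of cover? no] OR [the premium has been paid in full? no] → not satisfied.
paragraph 4 — Tier V Event: [the loss did not arise from gradual deterioration? yes] OR [the loss was not caused by a third party? yes] → satisfied.
paragraph 7 — Assessable Occurrence: [amount claimed: R10,500 ≥ R21,000? no] OR [Tier V Event (paragraph 4)? yes] → satisfied.
paragraph 6 — Relevant Incident: [the insured property was occupied at the time of loss? no] AND [Qualifying Occurrence (paragraph 1)? no] AND [not an Assessable Occurrence (paragraph 7)? no] → not satisfied.
paragraph 13 — Listed Occurrence: [the loss was reported within the notification period? no] OR [the loss was not caused by a third party? yes] → satisfied.
paragraph 2 — Tier V Incident: amount claimed: R10,500 ≥ R21,000? no, so negated condition yes; the damaged item is specified on the schedule? yes; the premium has been paid in full? no — 2 of 3 hold (need ≥2) → satisfied.
paragraph 11 — Licensed Incident: [Listed Occurrence (paragraph 13)? yes] OR [not a Tier V Incident (paragraph 2)? no] OR [the policyholder held an insurable interest at the date of loss? no] → satisfied.
paragraph 5 — Listed Event: [the policyholder has not complied with the security conditions? yes] OR [the loss did not arise from gradual deterioration? yes] OR [the loss was reported within the notification period? no] → satisfied.
paragraph 10 — Assessable Incident: [not a Listed Event (paragraph 5)? no] AND [the damaged item is not specified on the schedule? no] → not satisfied.
paragraph 8 — Restricted Event: Relevant Incident (paragraph 6)? no; Licensed Incident (paragraph 11)? yes; not an Assessable Incident (paragraph 10)? yes — 2 of 3 hold (need ≥2) → satisfied.

Yes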